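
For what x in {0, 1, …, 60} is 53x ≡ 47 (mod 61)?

17

53⁻¹ ≡ 38 (mod 61) because 53·38 = 2014 = 33·61 + 1.
So x ≡ 38·47 = 1786 ≡ 17 (mod 61).
Check: 53·17 = 901 = 14·61 + 47.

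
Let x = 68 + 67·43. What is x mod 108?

33

67·43 = 2881.
Dividing 2881 by 108 gives quotient 26 and remainder 73.
(68 + 73) mod 108 = 33.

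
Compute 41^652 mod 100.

Square-and-reduce mod 100: 41^1≡41, 41^2≡81, 41^4≡61, 41^8≡21, 41^16≡41, 41^32≡81, 41^64≡61, 41^128≡21, 41^256≡41, 41^512≡81.
652 = 4 + 8 + 128 + 512, so 41^652 ≡ 61·21·21·81 ≡ 81 (mod 100).

81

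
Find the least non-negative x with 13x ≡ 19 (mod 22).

15

13⁻¹ ≡ 17 (mod 22) because 13·17 = 221 = 10·22 + 1.
So x ≡ 17·19 = 323 ≡ 15 (mod 22).
Check: 13·15 = 195 = 8·22 + 19.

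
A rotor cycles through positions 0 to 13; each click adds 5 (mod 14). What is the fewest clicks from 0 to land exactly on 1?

3

5·3 = 15 = 1·14 + 1, so 5⁻¹ ≡ 3 (mod 14).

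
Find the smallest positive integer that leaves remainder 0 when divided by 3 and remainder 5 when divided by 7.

12

Since 7·1 ≡ 1 (mod 3), take x = 5 + 7·((0−5)·1 mod 3) = 5 + 7·1 = 12.
Check: 12 mod 3 = 0, 12 mod 7 = 5.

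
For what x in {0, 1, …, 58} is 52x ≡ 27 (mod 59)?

13

The inverse of 52 mod 59 is 42 (since 52·42 = 2184 ≡ 1).
Multiplying both sides by 42: x ≡ 42·27 = 1134 ≡ 13 (mod 59).
Check: 52·13 = 676 = 11·59 + 27.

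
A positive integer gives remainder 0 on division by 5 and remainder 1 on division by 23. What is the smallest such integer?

70

x ≡ 0 (mod 5) gives x ∈ {0, 5, 10, 15, 20, 25, 30, 35, …}.
The first of these with x mod 23 = 1 is 70.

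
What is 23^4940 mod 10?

1

Powers of 3 mod 10 repeat with period 4: 3, 9, 7, 1.
4940 mod 4 = 0, so the last digit matches 3^4 = 1.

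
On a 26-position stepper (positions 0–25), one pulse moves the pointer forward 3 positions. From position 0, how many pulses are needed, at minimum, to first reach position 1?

9

26 = 8·3 + 2
3 = 1·2 + 1
2 = 2·1 + 0
Back-substituting gives 3·9 ≡ 1 (mod 26).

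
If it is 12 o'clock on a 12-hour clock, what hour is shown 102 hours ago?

6

Dividing 102 by 12 gives quotient 8 and remainder 6.
12 − 6 → 6 on a 12-hour dial.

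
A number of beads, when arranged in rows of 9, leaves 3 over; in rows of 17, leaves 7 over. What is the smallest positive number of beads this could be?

Since 17·8 ≡ 1 (mod 9), take x = 7 + 17·((3−7)·8 mod 9) = 7 + 17·4 = 75.
Check: 75 mod 9 = 3, 75 mod 17 = 7.

75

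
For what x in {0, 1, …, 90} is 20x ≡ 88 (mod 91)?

59

The inverse of 20 mod 91 is 41 (since 20·41 = 820 ≡ 1).
Multiplying both sides by 41: x ≡ 41·88 = 3608 ≡ 59 (mod 91).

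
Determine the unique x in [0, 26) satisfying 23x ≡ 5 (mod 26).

7

23⁻¹ ≡ 17 (mod 26) because 23·17 = 391 = 15·26 + 1.
So x ≡ 17·5 = 85 ≡ 7 (mod 26).
Check: 23·7 = 161 = 6·26 + 5.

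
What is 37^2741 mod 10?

Last digits of 7^n: 7, 9, 3, 1 (period 4).
2741 leaves remainder 1 on division by 4, so 37^2741 ends in 7.

7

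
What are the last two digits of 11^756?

Successive squares of 11 mod 100: 11^1≡11, 11^2≡21, 11^4≡41, 11^8≡81, 11^16≡61, 11^32≡21, 11^64≡41, 11^128≡81, 11^256≡61, 11^512≡21.
756 = 4 + 16 + 32 + 64 + 128 + 512, so 11^756 ≡ 41·61·21·41·81·21 ≡ 61 (mod 100).

61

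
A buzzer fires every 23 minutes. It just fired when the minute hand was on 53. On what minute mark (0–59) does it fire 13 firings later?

13·23 = 299.
299 − 4·60 = 59, so 299 ≡ 59 (mod 60).
(53 + 59) mod 60 = 52.

52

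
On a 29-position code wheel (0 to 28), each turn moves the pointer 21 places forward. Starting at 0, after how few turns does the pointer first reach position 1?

18

21⁻¹ ≡ 18 (mod 29) because 21·18 = 378 = 13·29 + 1.
Multiplying both sides by 18: x ≡ 18·1 = 18 ≡ 18 (mod 29).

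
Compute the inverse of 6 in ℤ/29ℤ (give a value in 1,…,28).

5

6·5 = 30 = 1·29 + 1, so 6⁻¹ ≡ 5 (mod 29).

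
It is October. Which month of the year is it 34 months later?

August

Dividing 34 by 12 gives quotient 2 and remainder 10.
October + 10 months → August.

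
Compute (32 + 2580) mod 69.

59

2580 = 37·69 + 27, so 2580 mod 69 = 27.
(32 + 27) mod 69 = 59.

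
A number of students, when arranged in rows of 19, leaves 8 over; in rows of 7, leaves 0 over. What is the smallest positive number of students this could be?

x ≡ 0 (mod 7) gives x ∈ {0, 7, 14, 21, 28, 35, 42, 49, …}.
The first of these with x mod 19 = 8 is 84.

84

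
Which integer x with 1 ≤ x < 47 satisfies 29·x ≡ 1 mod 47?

29·13 = 377 = 8·47 + 1, so 29⁻¹ ≡ 13 (mod 47).

13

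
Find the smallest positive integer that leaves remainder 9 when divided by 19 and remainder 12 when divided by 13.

x ≡ 12 (mod 13) gives x ∈ {12, 25, 38, 51, 64, 77, 90, 103, …}.
The first of these with x mod 19 = 9 is 142.

142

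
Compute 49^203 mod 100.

Successive squares of 49 mod 100: 49^1≡49, 49^2≡1, 49^4≡1, 49^8≡1, 49^16≡1, 49^32≡1, 49^64≡1, 49^128≡1.
Since 203 = 1 + 2 + 8 + 64 + 128 in binary, 49^203 ≡ 49·1·1·1·1 ≡ 49 (mod 100).

49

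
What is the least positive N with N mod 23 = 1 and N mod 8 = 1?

x ≡ 1 (mod 8) gives x ∈ {1}.
The first of these with x mod 23 = 1 is 1.

1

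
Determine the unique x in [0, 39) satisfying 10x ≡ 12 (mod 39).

The inverse of 10 mod 39 is 4 (since 10·4 = 40 ≡ 1).
So x ≡ 4·12 = 48 ≡ 9 (mod 39).

9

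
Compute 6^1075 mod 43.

By repeated squaring mod 43: 6^1≡6, 6^2≡36, 6^4≡6, 6^8≡36, 6^16≡6, 6^32≡36, 6^64≡6, 6^128≡36, 6^256≡6, 6^512≡36, 6^1024≡6.
1075 = 1 + 2 + 16 + 32 + 1024, so 6^1075 ≡ 6·36·6·36·6 ≡ 6 (mod 43).

6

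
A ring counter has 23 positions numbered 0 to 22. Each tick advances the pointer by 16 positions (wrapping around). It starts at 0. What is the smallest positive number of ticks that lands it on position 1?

13

16⁻¹ ≡ 13 (mod 23) because 16·13 = 208 = 9·23 + 1.
Multiplying both sides by 13: x ≡ 13·1 = 13 ≡ 13 (mod 23).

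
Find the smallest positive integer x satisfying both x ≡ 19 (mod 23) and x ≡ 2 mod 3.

Since 3·8 ≡ 1 (mod 23), take x = 2 + 3·((19−2)·8 mod 23) = 2 + 3·21 = 65.
Check: 65 mod 23 = 19, 65 mod 3 = 2.

65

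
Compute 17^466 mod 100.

69

By repeated squaring mod 100: 17^1≡17, 17^2≡89, 17^4≡21, 17^8≡41, 17^16≡81, 17^32≡61, 17^64≡21, 17^128≡41, 17^256≡81.
466 = 2 + 16 + 64 + 128 + 256, so 17^466 ≡ 89·81·21·41·81 ≡ 69 (mod 100).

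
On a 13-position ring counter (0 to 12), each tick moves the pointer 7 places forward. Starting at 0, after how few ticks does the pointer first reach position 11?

9

7⁻¹ ≡ 2 (mod 13) because 7·2 = 14 = 1·13 + 1.
So x ≡ 2·11 = 22 ≡ 9 (mod 13).
Check: 7·9 = 63 = 4·13 + 11.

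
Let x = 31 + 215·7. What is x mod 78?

215·7 = 1505.
1505 − 19·78 = 23, so 1505 ≡ 23 (mod 78).
(31 + 23) mod 78 = 54.

54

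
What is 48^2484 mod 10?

6

Last digits of 8^n: 8, 4, 2, 6 (period 4).
2484 mod 4 = 0, so the last digit matches 8^4 = 6.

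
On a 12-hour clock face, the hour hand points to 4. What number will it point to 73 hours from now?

5

73 mod 12 = 1 (since 6·12 = 72).
4 + 1 → 5 on a 12-hour dial.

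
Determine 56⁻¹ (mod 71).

56·52 = 2912 = 41·71 + 1, so 56⁻¹ ≡ 52 (mod 71).

52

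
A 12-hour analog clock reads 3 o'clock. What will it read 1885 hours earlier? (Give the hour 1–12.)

2

Dividing 1885 by 12 gives quotient 157 and remainder 1.
3 − 1 → 2 on a 12-hour dial.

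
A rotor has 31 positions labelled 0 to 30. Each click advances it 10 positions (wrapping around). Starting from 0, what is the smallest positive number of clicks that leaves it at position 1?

28

31 = 3·10 + 1
10 = 10·1 + 0
Back-substituting gives 10·28 ≡ 1 (mod 31).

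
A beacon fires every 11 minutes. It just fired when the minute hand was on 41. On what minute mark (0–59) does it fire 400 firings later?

1

400·11 = 4400.
4400 mod 60 = 20 (since 73·60 = 4380).
(41 + 20) mod 60 = 1.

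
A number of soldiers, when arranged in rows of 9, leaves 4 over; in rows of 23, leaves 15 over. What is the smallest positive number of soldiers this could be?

130

x ≡ 4 (mod 9) gives x ∈ {4, 13, 22, 31, 40, 49, 58, 67, …}.
The first of these with x mod 23 = 15 is 130.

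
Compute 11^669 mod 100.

Square-and-reduce mod 100: 11^1≡11, 11^2≡21, 11^4≡41, 11^8≡81, 11^16≡61, 11^32≡21, 11^64≡41, 11^128≡81, 11^256≡61, 11^512≡21.
669 = 1 + 4 + 8 + 16 + 128 + 512, so 11^669 ≡ 11·41·81·61·81·21 ≡ 91 (mod 100).

91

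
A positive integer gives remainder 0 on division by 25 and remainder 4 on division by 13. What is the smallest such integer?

x ≡ 4 (mod 13) gives x ∈ {4, 17, 30, 43, 56, 69, 82, 95, …}.
The first of these with x mod 25 = 0 is 225.

225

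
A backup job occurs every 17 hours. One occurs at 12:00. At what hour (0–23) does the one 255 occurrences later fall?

3

255·17 = 4335.
4335 = 180·24 + 15, so 4335 mod 24 = 15.
(12 + 15) mod 24 = 3.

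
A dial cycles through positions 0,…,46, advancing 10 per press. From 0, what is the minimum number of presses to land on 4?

38

The inverse of 10 mod 47 is 33 (since 10·33 = 330 ≡ 1).
Multiplying both sides by 33: x ≡ 33·4 = 132 ≡ 38 (mod 47).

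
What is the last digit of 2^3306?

4

Powers of 2 mod 10 repeat with period 4: 2, 4, 8, 6.
3306 leaves remainder 2 on division by 4, so 2^3306 ends in 4.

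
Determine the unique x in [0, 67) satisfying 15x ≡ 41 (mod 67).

15⁻¹ ≡ 9 (mod 67) because 15·9 = 135 = 2·67 + 1.
So x ≡ 9·41 = 369 ≡ 34 (mod 67).

34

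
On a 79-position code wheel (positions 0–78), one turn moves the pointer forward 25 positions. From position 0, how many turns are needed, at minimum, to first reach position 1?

19

25·19 = 475 = 6·79 + 1, so 25⁻¹ ≡ 19 (mod 79).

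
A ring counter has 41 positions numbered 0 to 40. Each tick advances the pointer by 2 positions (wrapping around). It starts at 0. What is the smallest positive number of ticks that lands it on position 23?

2⁻¹ ≡ 21 (mod 41) because 2·21 = 42 = 1·41 + 1.
So x ≡ 21·23 = 483 ≡ 32 (mod 41).
Check: 2·32 = 64 = 1·41 + 23.

32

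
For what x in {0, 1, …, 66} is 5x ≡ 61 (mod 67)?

39

The inverse of 5 mod 67 is 27 (since 5·27 = 135 ≡ 1).
Multiplying both sides by 27: x ≡ 27·61 = 1647 ≡ 39 (mod 67).
Check: 5·39 = 195 = 2·67 + 61.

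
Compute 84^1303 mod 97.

Square-and-reduce mod 97: 84^1≡84, 84^2≡72, 84^4≡43, 84^8≡6, 84^16≡36, 84^32≡35, 84^64≡61, 84^128≡35, 84^256≡61, 84^512≡35, 84^1024≡61.
Since 1303 = 1 + 2 + 4 + 16 + 256 + 1024 in binary, 84^1303 ≡ 84·72·43·36·61·61 ≡ 90 (mod 97).

90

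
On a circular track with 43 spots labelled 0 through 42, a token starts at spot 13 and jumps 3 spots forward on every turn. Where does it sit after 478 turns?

28

478·3 = 1434.
1434 = 33·43 + 15, so 1434 mod 43 = 15.
(13 + 15) mod 43 = 28.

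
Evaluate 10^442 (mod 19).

Square-and-reduce mod 19: 10^1≡10, 10^2≡5, 10^4≡6, 10^8≡17, 10^16≡4, 10^32≡16, 10^64≡9, 10^128≡5, 10^256≡6.
442 = 2 + 8 + 16 + 32 + 128 + 256, so 10^442 ≡ 5·17·4·16·5·6 ≡ 9 (mod 19).

9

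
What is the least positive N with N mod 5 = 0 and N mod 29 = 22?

80

Since 29·4 ≡ 1 (mod 5), take x = 22 + 29·((0−22)·4 mod 5) = 22 + 29·2 = 80.
Check: 80 mod 5 = 0, 80 mod 29 = 22.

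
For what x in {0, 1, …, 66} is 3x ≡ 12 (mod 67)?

The inverse of 3 mod 67 is 45 (since 3·45 = 135 ≡ 1).
So x ≡ 45·12 = 540 ≡ 4 (mod 67).

4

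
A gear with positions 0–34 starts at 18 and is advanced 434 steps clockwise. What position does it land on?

Dividing 434 by 35 gives quotient 12 and remainder 14.
(18 + 14) mod 35 = 32.

32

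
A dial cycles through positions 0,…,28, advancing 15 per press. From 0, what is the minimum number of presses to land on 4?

8

The inverse of 15 mod 29 is 2 (since 15·2 = 30 ≡ 1).
So x ≡ 2·4 = 8 ≡ 8 (mod 29).
Check: 15·8 = 120 = 4·29 + 4.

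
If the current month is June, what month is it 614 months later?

614 = 51·12 + 2, so 614 mod 12 = 2.
June + 2 months → August.

August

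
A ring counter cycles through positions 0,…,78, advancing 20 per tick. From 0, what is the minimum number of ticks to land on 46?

26

20⁻¹ ≡ 4 (mod 79) because 20·4 = 80 = 1·79 + 1.
Multiplying both sides by 4: x ≡ 4·46 = 184 ≡ 26 (mod 79).
Check: 20·26 = 520 = 6·79 + 46.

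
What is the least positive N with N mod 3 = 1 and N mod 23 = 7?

7

x ≡ 1 (mod 3) gives x ∈ {1, 4, 7}.
The first of these with x mod 23 = 7 is 7.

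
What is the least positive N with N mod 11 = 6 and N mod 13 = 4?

17

x ≡ 6 (mod 11) gives x ∈ {6, 17}.
The first of these with x mod 13 = 4 is 17.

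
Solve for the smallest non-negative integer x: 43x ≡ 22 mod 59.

6

The inverse of 43 mod 59 is 11 (since 43·11 = 473 ≡ 1).
Multiplying both sides by 11: x ≡ 11·22 = 242 ≡ 6 (mod 59).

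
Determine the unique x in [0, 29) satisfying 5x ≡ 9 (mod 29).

25

5⁻¹ ≡ 6 (mod 29) because 5·6 = 30 = 1·29 + 1.
Multiplying both sides by 6: x ≡ 6·9 = 54 ≡ 25 (mod 29).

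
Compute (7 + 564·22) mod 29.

564·22 = 12408.
Dividing 12408 by 29 gives quotient 427 and remainder 25.
(7 + 25) mod 29 = 3.

3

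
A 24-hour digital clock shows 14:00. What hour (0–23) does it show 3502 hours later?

Dividing 3502 by 24 gives quotient 145 and remainder 22.
(14 + 22) mod 24 = 12.

12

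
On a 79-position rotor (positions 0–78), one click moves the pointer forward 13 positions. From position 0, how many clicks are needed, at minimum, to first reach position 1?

79 = 6·13 + 1
13 = 13·1 + 0
Back-substituting gives 13·73 ≡ 1 (mod 79).

73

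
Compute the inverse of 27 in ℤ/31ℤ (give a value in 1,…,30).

31 = 1·27 + 4
27 = 6·4 + 3
4 = 1·3 + 1
3 = 3·1 + 0
Back-substituting gives 27·23 ≡ 1 (mod 31).

23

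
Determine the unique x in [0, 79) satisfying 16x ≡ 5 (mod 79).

The inverse of 16 mod 79 is 5 (since 16·5 = 80 ≡ 1).
Multiplying both sides by 5: x ≡ 5·5 = 25 ≡ 25 (mod 79).

25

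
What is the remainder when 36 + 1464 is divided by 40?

Dividing 1464 by 40 gives quotient 36 and remainder 24.
(36 + 24) mod 40 = 20.

20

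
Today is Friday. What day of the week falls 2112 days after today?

Wednesday

2112 − 301·7 = 5, so 2112 ≡ 5 (mod 7).
Friday + 5 days → Wednesday.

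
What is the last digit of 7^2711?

Powers of 7 mod 10 repeat with period 4: 7, 9, 3, 1.
2711 mod 4 = 3, so the last digit matches 7^3 = 3.

3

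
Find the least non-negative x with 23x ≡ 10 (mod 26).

14

The inverse of 23 mod 26 is 17 (since 23·17 = 391 ≡ 1).
So x ≡ 17·10 = 170 ≡ 14 (mod 26).
Check: 23·14 = 322 = 12·26 + 10.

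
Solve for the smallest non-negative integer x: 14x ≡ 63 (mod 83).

The inverse of 14 mod 83 is 6 (since 14·6 = 84 ≡ 1).
So x ≡ 6·63 = 378 ≡ 46 (mod 83).
Check: 14·46 = 644 = 7·83 + 63.

46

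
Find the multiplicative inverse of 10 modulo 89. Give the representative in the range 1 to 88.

9

10·9 = 90 = 1·89 + 1, so 10⁻¹ ≡ 9 (mod 89).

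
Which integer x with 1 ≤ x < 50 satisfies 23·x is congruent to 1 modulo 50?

50 = 2·23 + 4
23 = 5·4 + 3
4 = 1·3 + 1
3 = 3·1 + 0
Back-substituting gives 23·37 ≡ 1 (mod 50).

37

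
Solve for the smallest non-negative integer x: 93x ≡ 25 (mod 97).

93⁻¹ ≡ 24 (mod 97) because 93·24 = 2232 = 23·97 + 1.
So x ≡ 24·25 = 600 ≡ 18 (mod 97).
Check: 93·18 = 1674 = 17·97 + 25.

18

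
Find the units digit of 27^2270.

9

Powers of 7 mod 10 repeat with period 4: 7, 9, 3, 1.
2270 leaves remainder 2 on division by 4, so 27^2270 ends in 9.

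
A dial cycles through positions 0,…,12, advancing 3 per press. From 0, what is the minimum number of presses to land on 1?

9

The inverse of 3 mod 13 is 9 (since 3·9 = 27 ≡ 1).
So x ≡ 9·1 = 9 ≡ 9 (mod 13).
Check: 3·9 = 27 = 2·13 + 1.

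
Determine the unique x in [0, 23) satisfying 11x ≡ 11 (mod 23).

1

11⁻¹ ≡ 21 (mod 23) because 11·21 = 231 = 10·23 + 1.
So x ≡ 21·11 = 231 ≡ 1 (mod 23).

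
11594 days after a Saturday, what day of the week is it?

Monday

Dividing 11594 by 7 gives quotient 1656 and remainder 2.
Saturday + 2 days → Monday.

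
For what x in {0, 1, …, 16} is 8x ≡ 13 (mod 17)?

The inverse of 8 mod 17 is 15 (since 8·15 = 120 ≡ 1).
So x ≡ 15·13 = 195 ≡ 8 (mod 17).

8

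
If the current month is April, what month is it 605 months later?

Dividing 605 by 12 gives quotient 50 and remainder 5.
April + 5 months → September.

September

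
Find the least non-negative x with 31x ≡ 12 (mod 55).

27

31⁻¹ ≡ 16 (mod 55) because 31·16 = 496 = 9·55 + 1.
So x ≡ 16·12 = 192 ≡ 27 (mod 55).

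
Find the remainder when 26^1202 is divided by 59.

Successive squares of 26 mod 59: 26^1≡26, 26^2≡27, 26^4≡21, 26^8≡28, 26^16≡17, 26^32≡53, 26^64≡36, 26^128≡57, 26^256≡4, 26^512≡16, 26^1024≡20.
Since 1202 = 2 + 16 + 32 + 128 + 1024 in binary, 26^1202 ≡ 27·17·53·57·20 ≡ 7 (mod 59).

7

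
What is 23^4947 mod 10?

7

The units digit of 23^n cycles with period 4: 3, 9, 7, 1, …
4947 mod 4 = 3, so the last digit matches 3^3 = 7.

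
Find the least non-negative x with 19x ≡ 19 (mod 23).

1

The inverse of 19 mod 23 is 17 (since 19·17 = 323 ≡ 1).
Multiplying both sides by 17: x ≡ 17·19 = 323 ≡ 1 (mod 23).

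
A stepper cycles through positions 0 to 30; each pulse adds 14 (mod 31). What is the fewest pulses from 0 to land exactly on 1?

14·20 = 280 = 9·31 + 1, so 14⁻¹ ≡ 20 (mod 31).

20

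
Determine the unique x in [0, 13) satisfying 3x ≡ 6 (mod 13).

2

The inverse of 3 mod 13 is 9 (since 3·9 = 27 ≡ 1).
Multiplying both sides by 9: x ≡ 9·6 = 54 ≡ 2 (mod 13).
Check: 3·2 = 6 = 0·13 + 6.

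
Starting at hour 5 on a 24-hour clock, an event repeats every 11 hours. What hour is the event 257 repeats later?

0

257·11 = 2827.
Dividing 2827 by 24 gives quotient 117 and remainder 19.
(5 + 19) mod 24 = 0.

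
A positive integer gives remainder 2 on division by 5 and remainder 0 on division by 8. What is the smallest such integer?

32

x ≡ 2 (mod 5) gives x ∈ {2, 7, 12, 17, 22, 27, 32}.
The first of these with x mod 8 = 0 is 32.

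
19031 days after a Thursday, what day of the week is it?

Tuesday

19031 − 2718·7 = 5, so 19031 ≡ 5 (mod 7).
Thursday + 5 days → Tuesday.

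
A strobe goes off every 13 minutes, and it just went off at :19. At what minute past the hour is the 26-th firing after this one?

57

26·13 = 338.
338 mod 60 = 38 (since 5·60 = 300).
(19 + 38) mod 60 = 57.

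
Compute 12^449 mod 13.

12

Square-and-reduce mod 13: 12^1≡12, 12^2≡1, 12^4≡1, 12^8≡1, 12^16≡1, 12^32≡1, 12^64≡1, 12^128≡1, 12^256≡1.
449 = 1 + 64 + 128 + 256, so 12^449 ≡ 12·1·1·1 ≡ 12 (mod 13).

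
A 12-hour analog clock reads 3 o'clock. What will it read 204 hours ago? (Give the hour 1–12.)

3

204 mod 12 = 0 (since 17·12 = 204).
3 − 0 → 3 on a 12-hour dial.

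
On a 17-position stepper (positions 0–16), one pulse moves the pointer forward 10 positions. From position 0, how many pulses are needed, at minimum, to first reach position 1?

17 = 1·10 + 7
10 = 1·7 + 3
7 = 2·3 + 1
3 = 3·1 + 0
Back-substituting gives 10·12 ≡ 1 (mod 17).

12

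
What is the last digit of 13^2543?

Last digits of 3^n: 3, 9, 7, 1 (period 4).
2543 mod 4 = 3, so the last digit matches 3^3 = 7.

7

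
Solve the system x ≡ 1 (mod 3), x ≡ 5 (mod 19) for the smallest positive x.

43

Since 19·1 ≡ 1 (mod 3), take x = 5 + 19·((1−5)·1 mod 3) = 5 + 19·2 = 43.
Check: 43 mod 3 = 1, 43 mod 19 = 5.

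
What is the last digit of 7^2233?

The units digit of 7^n cycles with period 4: 7, 9, 3, 1, …
2233 mod 4 = 1, so the last digit matches 7^1 = 7.

7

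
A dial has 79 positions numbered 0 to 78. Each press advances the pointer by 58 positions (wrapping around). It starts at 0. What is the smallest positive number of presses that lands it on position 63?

The inverse of 58 mod 79 is 15 (since 58·15 = 870 ≡ 1).
So x ≡ 15·63 = 945 ≡ 76 (mod 79).
Check: 58·76 = 4408 = 55·79 + 63.

76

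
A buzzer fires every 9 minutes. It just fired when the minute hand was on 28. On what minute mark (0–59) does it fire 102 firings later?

102·9 = 918.
Dividing 918 by 60 gives quotient 15 and remainder 18.
(28 + 18) mod 60 = 46.

46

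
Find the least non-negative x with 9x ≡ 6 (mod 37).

13

9⁻¹ ≡ 33 (mod 37) because 9·33 = 297 = 8·37 + 1.
Multiplying both sides by 33: x ≡ 33·6 = 198 ≡ 13 (mod 37).
Check: 9·13 = 117 = 3·37 + 6.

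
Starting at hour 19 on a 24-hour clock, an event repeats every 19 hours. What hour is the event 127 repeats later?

8

127·19 = 2413.
Dividing 2413 by 24 gives quotient 100 and remainder 13.
(19 + 13) mod 24 = 8.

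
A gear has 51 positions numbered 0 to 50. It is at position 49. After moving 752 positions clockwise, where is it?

36

752 − 14·51 = 38, so 752 ≡ 38 (mod 51).
(49 + 38) mod 51 = 36.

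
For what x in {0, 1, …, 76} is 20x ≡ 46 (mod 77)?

10

20⁻¹ ≡ 27 (mod 77) because 20·27 = 540 = 7·77 + 1.
Multiplying both sides by 27: x ≡ 27·46 = 1242 ≡ 10 (mod 77).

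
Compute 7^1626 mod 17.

2

By repeated squaring mod 17: 7^1≡7, 7^2≡15, 7^4≡4, 7^8≡16, 7^16≡1, 7^32≡1, 7^64≡1, 7^128≡1, 7^256≡1, 7^512≡1, 7^1024≡1.
1626 = 2 + 8 + 16 + 64 + 512 + 1024, so 7^1626 ≡ 15·16·1·1·1·1 ≡ 2 (mod 17).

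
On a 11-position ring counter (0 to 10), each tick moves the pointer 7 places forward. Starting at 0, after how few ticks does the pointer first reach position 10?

The inverse of 7 mod 11 is 8 (since 7·8 = 56 ≡ 1).
Multiplying both sides by 8: x ≡ 8·10 = 80 ≡ 3 (mod 11).
Check: 7·3 = 21 = 1·11 + 10.

3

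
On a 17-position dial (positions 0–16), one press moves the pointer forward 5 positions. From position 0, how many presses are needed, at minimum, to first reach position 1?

7

17 = 3·5 + 2
5 = 2·2 + 1
2 = 2·1 + 0
Back-substituting gives 5·7 ≡ 1 (mod 17).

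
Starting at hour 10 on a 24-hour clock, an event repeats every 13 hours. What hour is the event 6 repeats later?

6·13 = 78.
78 = 3·24 + 6, so 78 mod 24 = 6.
(10 + 6) mod 24 = 16.

16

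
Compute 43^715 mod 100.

7

By repeated squaring mod 100: 43^1≡43, 43^2≡49, 43^4≡1, 43^8≡1, 43^16≡1, 43^32≡1, 43^64≡1, 43^128≡1, 43^256≡1, 43^512≡1.
Since 715 = 1 + 2 + 8 + 64 + 128 + 512 in binary, 43^715 ≡ 43·49·1·1·1·1 ≡ 7 (mod 100).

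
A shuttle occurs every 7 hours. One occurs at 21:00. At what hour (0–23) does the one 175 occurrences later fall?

22

175·7 = 1225.
1225 − 51·24 = 1, so 1225 ≡ 1 (mod 24).
(21 + 1) mod 24 = 22.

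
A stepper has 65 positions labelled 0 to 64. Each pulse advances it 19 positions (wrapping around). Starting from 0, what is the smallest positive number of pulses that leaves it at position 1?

19·24 = 456 = 7·65 + 1, so 19⁻¹ ≡ 24 (mod 65).

24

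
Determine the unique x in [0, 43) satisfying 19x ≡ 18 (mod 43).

10

19⁻¹ ≡ 34 (mod 43) because 19·34 = 646 = 15·43 + 1.
So x ≡ 34·18 = 612 ≡ 10 (mod 43).
Check: 19·10 = 190 = 4·43 + 18.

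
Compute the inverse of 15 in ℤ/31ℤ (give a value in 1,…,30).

29

15·29 = 435 = 14·31 + 1, so 15⁻¹ ≡ 29 (mod 31).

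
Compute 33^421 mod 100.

33

Successive squares of 33 mod 100: 33^1≡33, 33^2≡89, 33^4≡21, 33^8≡41, 33^16≡81, 33^32≡61, 33^64≡21, 33^128≡41, 33^256≡81.
421 = 1 + 4 + 32 + 128 + 256, so 33^421 ≡ 33·21·61·41·81 ≡ 33 (mod 100).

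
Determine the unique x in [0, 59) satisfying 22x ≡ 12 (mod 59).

22

22⁻¹ ≡ 51 (mod 59) because 22·51 = 1122 = 19·59 + 1.
Multiplying both sides by 51: x ≡ 51·12 = 612 ≡ 22 (mod 59).
Check: 22·22 = 484 = 8·59 + 12.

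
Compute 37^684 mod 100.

Square-and-reduce mod 100: 37^1≡37, 37^2≡69, 37^4≡61, 37^8≡21, 37^16≡41, 37^32≡81, 37^64≡61, 37^128≡21, 37^256≡41, 37^512≡81.
684 = 4 + 8 + 32 + 128 + 512, so 37^684 ≡ 61·21·81·21·81 ≡ 61 (mod 100).

61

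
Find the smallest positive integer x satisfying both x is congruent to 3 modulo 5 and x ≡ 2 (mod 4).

x ≡ 2 (mod 4) gives x ∈ {2, 6, 10, 14, 18}.
The first of these with x mod 5 = 3 is 18.

18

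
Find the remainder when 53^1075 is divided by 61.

Successive squares of 53 mod 61: 53^1≡53, 53^2≡3, 53^4≡9, 53^8≡20, 53^16≡34, 53^32≡58, 53^64≡9, 53^128≡20, 53^256≡34, 53^512≡58, 53^1024≡9.
Since 1075 = 1 + 2 + 16 + 32 + 1024 in binary, 53^1075 ≡ 53·3·34·58·9 ≡ 11 (mod 61).

11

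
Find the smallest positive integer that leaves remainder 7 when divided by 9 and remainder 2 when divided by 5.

x ≡ 2 (mod 5) gives x ∈ {2, 7}.
The first of these with x mod 9 = 7 is 7.

7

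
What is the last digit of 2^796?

Last digits of 2^n: 2, 4, 8, 6 (period 4).
796 mod 4 = 0, so the last digit matches 2^4 = 6.

6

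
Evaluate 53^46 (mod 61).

27

Square-and-reduce mod 61: 53^1≡53, 53^2≡3, 53^4≡9, 53^8≡20, 53^16≡34, 53^32≡58.
46 = 2 + 4 + 8 + 32, so 53^46 ≡ 3·9·20·58 ≡ 27 (mod 61).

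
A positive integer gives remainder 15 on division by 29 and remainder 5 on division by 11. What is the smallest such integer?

Since 11·8 ≡ 1 (mod 29), take x = 5 + 11·((15−5)·8 mod 29) = 5 + 11·22 = 247.
Check: 247 mod 29 = 15, 247 mod 11 = 5.

247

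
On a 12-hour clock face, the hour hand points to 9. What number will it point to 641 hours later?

2

641 = 53·12 + 5, so 641 mod 12 = 5.
9 + 5 → 2 on a 12-hour dial.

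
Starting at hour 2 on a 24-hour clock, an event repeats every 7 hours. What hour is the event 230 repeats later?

230·7 = 1610.
1610 = 67·24 + 2, so 1610 mod 24 = 2.
(2 + 2) mod 24 = 4.

4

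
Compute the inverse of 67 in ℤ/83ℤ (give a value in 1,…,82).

83 = 1·67 + 16
67 = 4·16 + 3
16 = 5·3 + 1
3 = 3·1 + 0
Back-substituting gives 67·57 ≡ 1 (mod 83).

57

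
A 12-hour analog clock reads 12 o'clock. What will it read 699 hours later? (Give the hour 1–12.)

Dividing 699 by 12 gives quotient 58 and remainder 3.
12 + 3 → 3 on a 12-hour dial.

3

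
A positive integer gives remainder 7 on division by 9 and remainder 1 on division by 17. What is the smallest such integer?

52

x ≡ 7 (mod 9) gives x ∈ {7, 16, 25, 34, 43, 52}.
The first of these with x mod 17 = 1 is 52.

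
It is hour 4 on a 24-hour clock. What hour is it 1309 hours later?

17

1309 − 54·24 = 13, so 1309 ≡ 13 (mod 24).
(4 + 13) mod 24 = 17.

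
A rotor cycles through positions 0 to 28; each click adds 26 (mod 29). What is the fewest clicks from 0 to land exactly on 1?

19

26·19 = 494 = 17·29 + 1, so 26⁻¹ ≡ 19 (mod 29).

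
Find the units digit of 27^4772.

Powers of 7 mod 10 repeat with period 4: 7, 9, 3, 1.
4772 leaves remainder 0 on division by 4, so 27^4772 ends in 1.

1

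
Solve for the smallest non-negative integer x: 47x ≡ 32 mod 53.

47⁻¹ ≡ 44 (mod 53) because 47·44 = 2068 = 39·53 + 1.
Multiplying both sides by 44: x ≡ 44·32 = 1408 ≡ 30 (mod 53).

30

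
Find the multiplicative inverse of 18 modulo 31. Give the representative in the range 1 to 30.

19

31 = 1·18 + 13
18 = 1·13 + 5
13 = 2·5 + 3
5 = 1·3 + 2
3 = 1·2 + 1
2 = 2·1 + 0
Back-substituting gives 18·19 ≡ 1 (mod 31).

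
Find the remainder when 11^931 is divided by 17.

5

Successive squares of 11 mod 17: 11^1≡11, 11^2≡2, 11^4≡4, 11^8≡16, 11^16≡1, 11^32≡1, 11^64≡1, 11^128≡1, 11^256≡1, 11^512≡1.
931 = 1 + 2 + 32 + 128 + 256 + 512, so 11^931 ≡ 11·2·1·1·1·1 ≡ 5 (mod 17).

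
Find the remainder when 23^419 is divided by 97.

Square-and-reduce mod 97: 23^1≡23, 23^2≡44, 23^4≡93, 23^8≡16, 23^16≡62, 23^32≡61, 23^64≡35, 23^128≡61, 23^256≡35.
Since 419 = 1 + 2 + 32 + 128 + 256 in binary, 23^419 ≡ 23·44·61·61·35 ≡ 40 (mod 97).

40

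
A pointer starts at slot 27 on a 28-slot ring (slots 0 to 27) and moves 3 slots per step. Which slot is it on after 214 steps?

214·3 = 642.
642 mod 28 = 26 (since 22·28 = 616).
(27 + 26) mod 28 = 25.

25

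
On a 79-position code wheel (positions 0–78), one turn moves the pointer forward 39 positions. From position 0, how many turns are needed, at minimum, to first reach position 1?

79 = 2·39 + 1
39 = 39·1 + 0
Back-substituting gives 39·77 ≡ 1 (mod 79).

77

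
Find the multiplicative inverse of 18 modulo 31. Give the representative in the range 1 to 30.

19

18·19 = 342 = 11·31 + 1, so 18⁻¹ ≡ 19 (mod 31).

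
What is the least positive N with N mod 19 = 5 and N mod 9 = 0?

81

x ≡ 0 (mod 9) gives x ∈ {0, 9, 18, 27, 36, 45, 54, 63, …}.
The first of these with x mod 19 = 5 is 81.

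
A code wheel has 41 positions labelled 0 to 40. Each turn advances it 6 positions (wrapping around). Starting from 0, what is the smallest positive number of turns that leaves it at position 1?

6·7 = 42 = 1·41 + 1, so 6⁻¹ ≡ 7 (mod 41).

7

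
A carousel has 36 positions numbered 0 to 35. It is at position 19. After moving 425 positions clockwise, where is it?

425 − 11·36 = 29, so 425 ≡ 29 (mod 36).
(19 + 29) mod 36 = 12.

12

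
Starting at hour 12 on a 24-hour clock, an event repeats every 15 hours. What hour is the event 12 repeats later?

12·15 = 180.
Dividing 180 by 24 gives quotient 7 and remainder 12.
(12 + 12) mod 24 = 0.

0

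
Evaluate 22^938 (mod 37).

3

Successive squares of 22 mod 37: 22^1≡22, 22^2≡3, 22^4≡9, 22^8≡7, 22^16≡12, 22^32≡33, 22^64≡16, 22^128≡34, 22^256≡9, 22^512≡7.
938 = 2 + 8 + 32 + 128 + 256 + 512, so 22^938 ≡ 3·7·33·34·9·7 ≡ 3 (mod 37).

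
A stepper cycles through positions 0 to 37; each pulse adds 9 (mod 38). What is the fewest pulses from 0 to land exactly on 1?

17

9·17 = 153 = 4·38 + 1, so 9⁻¹ ≡ 17 (mod 38).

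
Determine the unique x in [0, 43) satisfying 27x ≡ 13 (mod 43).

The inverse of 27 mod 43 is 8 (since 27·8 = 216 ≡ 1).
So x ≡ 8·13 = 104 ≡ 18 (mod 43).

18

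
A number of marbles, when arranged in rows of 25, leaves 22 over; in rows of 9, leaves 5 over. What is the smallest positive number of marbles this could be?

Since 9·14 ≡ 1 (mod 25), take x = 5 + 9·((22−5)·14 mod 25) = 5 + 9·13 = 122.
Check: 122 mod 25 = 22, 122 mod 9 = 5.

122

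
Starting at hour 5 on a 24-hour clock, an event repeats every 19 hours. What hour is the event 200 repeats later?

13

200·19 = 3800.
3800 mod 24 = 8 (since 158·24 = 3792).
(5 + 8) mod 24 = 13.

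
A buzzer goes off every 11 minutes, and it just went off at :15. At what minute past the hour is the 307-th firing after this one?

307·11 = 3377.
3377 − 56·60 = 17, so 3377 ≡ 17 (mod 60).
(15 + 17) mod 60 = 32.

32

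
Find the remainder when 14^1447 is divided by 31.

By repeated squaring mod 31: 14^1≡14, 14^2≡10, 14^4≡7, 14^8≡18, 14^16≡14, 14^32≡10, 14^64≡7, 14^128≡18, 14^256≡14, 14^512≡10, 14^1024≡7.
1447 = 1 + 2 + 4 + 32 + 128 + 256 + 1024, so 14^1447 ≡ 14·10·7·10·18·14·7 ≡ 19 (mod 31).

19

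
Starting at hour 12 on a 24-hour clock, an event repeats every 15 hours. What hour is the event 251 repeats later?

251·15 = 3765.
Dividing 3765 by 24 gives quotient 156 and remainder 21.
(12 + 21) mod 24 = 9.

9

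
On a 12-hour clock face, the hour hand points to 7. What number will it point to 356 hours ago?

11

356 = 29·12 + 8, so 356 mod 12 = 8.
7 − 8 → 11 on a 12-hour dial.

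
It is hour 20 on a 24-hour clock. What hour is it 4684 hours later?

0

Dividing 4684 by 24 gives quotient 195 and remainder 4.
(20 + 4) mod 24 = 0.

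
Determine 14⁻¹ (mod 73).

14·47 = 658 = 9·73 + 1, so 14⁻¹ ≡ 47 (mod 73).

47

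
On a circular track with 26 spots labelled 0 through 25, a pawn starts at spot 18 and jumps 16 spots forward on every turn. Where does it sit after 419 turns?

419·16 = 6704.
Dividing 6704 by 26 gives quotient 257 and remainder 22.
(18 + 22) mod 26 = 14.

14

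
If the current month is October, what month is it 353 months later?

March

353 − 29·12 = 5, so 353 ≡ 5 (mod 12).
October + 5 months → March.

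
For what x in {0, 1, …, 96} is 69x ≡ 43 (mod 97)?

92

69⁻¹ ≡ 45 (mod 97) because 69·45 = 3105 = 32·97 + 1.
Multiplying both sides by 45: x ≡ 45·43 = 1935 ≡ 92 (mod 97).
Check: 69·92 = 6348 = 65·97 + 43.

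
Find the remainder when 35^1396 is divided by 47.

Square-and-reduce mod 47: 35^1≡35, 35^2≡3, 35^4≡9, 35^8≡34, 35^16≡28, 35^32≡32, 35^64≡37, 35^128≡6, 35^256≡36, 35^512≡27, 35^1024≡24.
1396 = 4 + 16 + 32 + 64 + 256 + 1024, so 35^1396 ≡ 9·28·32·37·36·24 ≡ 28 (mod 47).

28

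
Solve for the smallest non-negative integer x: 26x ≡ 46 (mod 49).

47

26⁻¹ ≡ 17 (mod 49) because 26·17 = 442 = 9·49 + 1.
So x ≡ 17·46 = 782 ≡ 47 (mod 49).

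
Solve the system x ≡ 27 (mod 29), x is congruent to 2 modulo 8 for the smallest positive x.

Since 8·11 ≡ 1 (mod 29), take x = 2 + 8·((27−2)·11 mod 29) = 2 + 8·14 = 114.
Check: 114 mod 29 = 27, 114 mod 8 = 2.

114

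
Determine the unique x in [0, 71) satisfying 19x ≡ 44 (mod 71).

The inverse of 19 mod 71 is 15 (since 19·15 = 285 ≡ 1).
So x ≡ 15·44 = 660 ≡ 21 (mod 71).
Check: 19·21 = 399 = 5·71 + 44.

21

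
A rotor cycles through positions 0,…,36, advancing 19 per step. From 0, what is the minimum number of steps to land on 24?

11

The inverse of 19 mod 37 is 2 (since 19·2 = 38 ≡ 1).
So x ≡ 2·24 = 48 ≡ 11 (mod 37).
Check: 19·11 = 209 = 5·37 + 24.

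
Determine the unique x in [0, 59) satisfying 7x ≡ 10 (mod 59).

52

7⁻¹ ≡ 17 (mod 59) because 7·17 = 119 = 2·59 + 1.
Multiplying both sides by 17: x ≡ 17·10 = 170 ≡ 52 (mod 59).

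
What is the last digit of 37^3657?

7

Powers of 7 mod 10 repeat with period 4: 7, 9, 3, 1.
3657 mod 4 = 1, so the last digit matches 7^1 = 7.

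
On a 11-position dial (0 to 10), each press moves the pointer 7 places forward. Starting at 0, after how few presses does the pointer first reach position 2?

5

7⁻¹ ≡ 8 (mod 11) because 7·8 = 56 = 5·11 + 1.
Multiplying both sides by 8: x ≡ 8·2 = 16 ≡ 5 (mod 11).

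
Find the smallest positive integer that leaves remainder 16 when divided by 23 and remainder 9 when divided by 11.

x ≡ 9 (mod 11) gives x ∈ {9, 20, 31, 42, 53, 64, 75, 86, …}.
The first of these with x mod 23 = 16 is 108.

108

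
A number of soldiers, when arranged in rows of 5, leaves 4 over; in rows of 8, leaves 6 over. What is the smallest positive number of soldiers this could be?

14

x ≡ 4 (mod 5) gives x ∈ {4, 9, 14}.
The first of these with x mod 8 = 6 is 14.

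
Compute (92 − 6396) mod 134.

128

6396 − 47·134 = 98, so 6396 ≡ 98 (mod 134).
(92 − 98) mod 134 = 128.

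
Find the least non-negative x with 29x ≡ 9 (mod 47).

23

The inverse of 29 mod 47 is 13 (since 29·13 = 377 ≡ 1).
Multiplying both sides by 13: x ≡ 13·9 = 117 ≡ 23 (mod 47).
Check: 29·23 = 667 = 14·47 + 9.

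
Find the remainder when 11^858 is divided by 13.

By repeated squaring mod 13: 11^1≡11, 11^2≡4, 11^4≡3, 11^8≡9, 11^16≡3, 11^32≡9, 11^64≡3, 11^128≡9, 11^256≡3, 11^512≡9.
858 = 2 + 8 + 16 + 64 + 256 + 512, so 11^858 ≡ 4·9·3·3·3·9 ≡ 12 (mod 13).

12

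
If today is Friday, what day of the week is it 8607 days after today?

8607 − 1229·7 = 4, so 8607 ≡ 4 (mod 7).
Friday + 4 days → Tuesday.

Tuesday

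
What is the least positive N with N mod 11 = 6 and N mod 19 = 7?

83

x ≡ 6 (mod 11) gives x ∈ {6, 17, 28, 39, 50, 61, 72, 83}.
The first of these with x mod 19 = 7 is 83.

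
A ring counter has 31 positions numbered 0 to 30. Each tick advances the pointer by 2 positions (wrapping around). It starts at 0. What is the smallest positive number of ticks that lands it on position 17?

24

2⁻¹ ≡ 16 (mod 31) because 2·16 = 32 = 1·31 + 1.
Multiplying both sides by 16: x ≡ 16·17 = 272 ≡ 24 (mod 31).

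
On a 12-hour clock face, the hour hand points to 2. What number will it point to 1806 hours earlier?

8

1806 = 150·12 + 6, so 1806 mod 12 = 6.
2 − 6 → 8 on a 12-hour dial.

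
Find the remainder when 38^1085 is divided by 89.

15

Square-and-reduce mod 89: 38^1≡38, 38^2≡20, 38^4≡44, 38^8≡67, 38^16≡39, 38^32≡8, 38^64≡64, 38^128≡2, 38^256≡4, 38^512≡16, 38^1024≡78.
1085 = 1 + 4 + 8 + 16 + 32 + 1024, so 38^1085 ≡ 38·44·67·39·8·78 ≡ 15 (mod 89).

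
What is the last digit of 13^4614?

9

The units digit of 13^n cycles with period 4: 3, 9, 7, 1, …
4614 leaves remainder 2 on division by 4, so 13^4614 ends in 9.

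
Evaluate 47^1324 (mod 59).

4

Square-and-reduce mod 59: 47^1≡47, 47^2≡26, 47^4≡27, 47^8≡21, 47^16≡28, 47^32≡17, 47^64≡53, 47^128≡36, 47^256≡57, 47^512≡4, 47^1024≡16.
1324 = 4 + 8 + 32 + 256 + 1024, so 47^1324 ≡ 27·21·17·57·16 ≡ 4 (mod 59).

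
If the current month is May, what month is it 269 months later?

October

269 mod 12 = 5 (since 22·12 = 264).
May + 5 months → October.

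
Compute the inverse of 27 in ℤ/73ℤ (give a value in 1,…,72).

46

73 = 2·27 + 19
27 = 1·19 + 8
19 = 2·8 + 3
8 = 2·3 + 2
3 = 1·2 + 1
2 = 2·1 + 0
Back-substituting gives 27·46 ≡ 1 (mod 73).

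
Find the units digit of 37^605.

7

Powers of 7 mod 10 repeat with period 4: 7, 9, 3, 1.
605 mod 4 = 1, so the last digit matches 7^1 = 7.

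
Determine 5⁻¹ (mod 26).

21

26 = 5·5 + 1
5 = 5·1 + 0
Back-substituting gives 5·21 ≡ 1 (mod 26).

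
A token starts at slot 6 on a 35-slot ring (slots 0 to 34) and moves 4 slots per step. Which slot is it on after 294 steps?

294·4 = 1176.
1176 − 33·35 = 21, so 1176 ≡ 21 (mod 35).
(6 + 21) mod 35 = 27.

27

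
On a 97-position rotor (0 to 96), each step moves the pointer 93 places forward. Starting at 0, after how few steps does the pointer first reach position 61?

9

The inverse of 93 mod 97 is 24 (since 93·24 = 2232 ≡ 1).
Multiplying both sides by 24: x ≡ 24·61 = 1464 ≡ 9 (mod 97).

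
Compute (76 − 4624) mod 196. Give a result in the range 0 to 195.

4624 − 23·196 = 116, so 4624 ≡ 116 (mod 196).
(76 − 116) mod 196 = 156.

156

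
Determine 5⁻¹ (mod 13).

5·8 = 40 = 3·13 + 1, so 5⁻¹ ≡ 8 (mod 13).

8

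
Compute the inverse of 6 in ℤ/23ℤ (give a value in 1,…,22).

4

23 = 3·6 + 5
6 = 1·5 + 1
5 = 5·1 + 0
Back-substituting gives 6·4 ≡ 1 (mod 23).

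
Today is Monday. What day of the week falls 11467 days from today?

Tuesday

Dividing 11467 by 7 gives quotient 1638 and remainder 1.
Monday + 1 day → Tuesday.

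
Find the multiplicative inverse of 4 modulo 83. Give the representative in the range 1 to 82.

83 = 20·4 + 3
4 = 1·3 + 1
3 = 3·1 + 0
Back-substituting gives 4·21 ≡ 1 (mod 83).

21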